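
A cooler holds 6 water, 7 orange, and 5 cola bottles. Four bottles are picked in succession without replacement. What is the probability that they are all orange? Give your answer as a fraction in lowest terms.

P(all orange) = 7/18 × 6/17 × 5/16 × 4/15 = 840/73440 = 7/612.

7/612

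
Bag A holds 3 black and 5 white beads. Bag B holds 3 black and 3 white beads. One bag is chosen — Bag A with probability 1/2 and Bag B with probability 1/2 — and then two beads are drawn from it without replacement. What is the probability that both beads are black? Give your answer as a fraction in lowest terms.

From Bag A: P(both black) = (3/8)(2/7) = 3/28.
From Bag B: P(both black) = (3/6)(2/5) = 1/5.
Total probability = (1/2)(3/28) + (1/2)(1/5) = 43/280.

43/280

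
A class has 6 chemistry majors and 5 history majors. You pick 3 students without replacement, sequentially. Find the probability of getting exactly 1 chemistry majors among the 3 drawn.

One ordering (a chemistry major drawn first) has probability 6/11 × 5/10 × 4/9 = 120/990 = 4/33.
There are C(3,1) = 3 such orderings, each equally likely, so P = 3 × 4/33 = 4/11.

4/11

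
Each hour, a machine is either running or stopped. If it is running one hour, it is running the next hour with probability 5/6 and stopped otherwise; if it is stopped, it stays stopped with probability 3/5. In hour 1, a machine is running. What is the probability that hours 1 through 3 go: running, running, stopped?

Hour 1 is given. For each transition, use the conditional probability from the current state:
P(running | running) = 5/6; P(stopped | running) = 1/6.
P = 5/6 × 1/6 = 5/36.

5/36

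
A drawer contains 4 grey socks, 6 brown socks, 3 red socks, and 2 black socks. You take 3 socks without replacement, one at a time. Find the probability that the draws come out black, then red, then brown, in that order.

Each draw changes the counts, so multiply the conditional probabilities along the sequence:
P = 2/15 × 3/14 × 6/13 = 36/2730 = 6/455.

6/455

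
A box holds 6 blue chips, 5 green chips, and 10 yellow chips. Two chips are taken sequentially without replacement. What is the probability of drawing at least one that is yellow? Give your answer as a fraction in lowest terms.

P(no yellow) = 11/21 × 10/20 = 110/420 = 11/42.
P(at least one) = 1 − 11/42 = 31/42.

31/42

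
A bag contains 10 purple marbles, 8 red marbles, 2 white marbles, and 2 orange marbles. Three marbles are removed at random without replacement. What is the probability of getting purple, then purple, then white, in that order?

3/154

Chain rule:
P = 10/22 × 9/21 × 2/20 = 180/9240 = 3/154.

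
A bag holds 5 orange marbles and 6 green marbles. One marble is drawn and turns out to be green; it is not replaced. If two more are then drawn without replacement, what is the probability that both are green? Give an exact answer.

With the first marble removed, 5 green remain out of 10.
P = 5/10 × 4/9 = 20/90 = 2/9.

2/9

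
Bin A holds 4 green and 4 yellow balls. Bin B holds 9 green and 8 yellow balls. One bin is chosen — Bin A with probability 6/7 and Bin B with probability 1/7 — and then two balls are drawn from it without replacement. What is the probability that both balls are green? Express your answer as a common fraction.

369/1666

From Bin A: P(both green) = (4/8)(3/7) = 3/14.
From Bin B: P(both green) = (9/17)(8/16) = 9/34.
Total probability = (6/7)(3/14) + (1/7)(9/34) = 369/1666.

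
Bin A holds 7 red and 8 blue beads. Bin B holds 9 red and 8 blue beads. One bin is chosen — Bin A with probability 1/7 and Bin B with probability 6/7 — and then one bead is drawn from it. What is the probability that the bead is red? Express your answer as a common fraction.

From Bin A: P(red) = 7/15.
From Bin B: P(red) = 9/17.
Total probability = (1/7)(7/15) + (6/7)(9/17) = 929/1785.

929/1785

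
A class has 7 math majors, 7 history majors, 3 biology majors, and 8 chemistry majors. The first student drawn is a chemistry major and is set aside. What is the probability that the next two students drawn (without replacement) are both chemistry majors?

With the first student removed, 7 chemistry majors remain out of 24.
P = 7/24 × 6/23 = 42/552 = 7/92.

7/92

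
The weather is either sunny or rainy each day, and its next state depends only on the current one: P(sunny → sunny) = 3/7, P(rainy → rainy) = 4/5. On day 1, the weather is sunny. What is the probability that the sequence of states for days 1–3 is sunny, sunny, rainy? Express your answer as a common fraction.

12/49

Day 1 is given. For each transition, use the conditional probability from the current state:
P(sunny | sunny) = 3/7; P(rainy | sunny) = 4/7.
P = 3/7 × 4/7 = 12/49.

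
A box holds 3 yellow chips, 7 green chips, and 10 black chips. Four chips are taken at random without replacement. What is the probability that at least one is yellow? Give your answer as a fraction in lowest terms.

29/57

P(no yellow) = 17/20 × 16/19 × 15/18 × 14/17 = 57120/116280 = 28/57.
P(at least one) = 1 − 28/57 = 29/57.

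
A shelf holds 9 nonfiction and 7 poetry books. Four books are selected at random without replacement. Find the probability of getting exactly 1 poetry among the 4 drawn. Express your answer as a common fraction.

21/65

One ordering (poetry drawn first) has probability 7/16 × 9/15 × 8/14 × 7/13 = 3528/43680 = 21/260.
There are C(4,1) = 4 such orderings, each equally likely, so P = 4 × 21/260 = 21/65.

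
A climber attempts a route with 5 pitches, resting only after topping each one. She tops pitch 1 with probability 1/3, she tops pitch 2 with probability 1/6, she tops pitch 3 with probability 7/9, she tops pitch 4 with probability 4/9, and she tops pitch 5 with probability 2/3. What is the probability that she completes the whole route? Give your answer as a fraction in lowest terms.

28/2187

Multiplying along the chain,
P = 1/3 × 1/6 × 7/9 × 4/9 × 2/3 = 56/4374 = 28/2187.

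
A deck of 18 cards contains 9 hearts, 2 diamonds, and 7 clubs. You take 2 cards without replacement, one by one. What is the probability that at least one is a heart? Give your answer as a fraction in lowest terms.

13/17

P(no hearts) = 9/18 × 8/17 = 72/306 = 4/17.
P(at least one) = 1 − 4/17 = 13/17.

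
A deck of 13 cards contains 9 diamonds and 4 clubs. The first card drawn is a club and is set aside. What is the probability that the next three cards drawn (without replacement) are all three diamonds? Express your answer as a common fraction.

With the first card removed, 9 diamonds remain out of 12.
P = 9/12 × 8/11 × 7/10 = 504/1320 = 21/55.

21/55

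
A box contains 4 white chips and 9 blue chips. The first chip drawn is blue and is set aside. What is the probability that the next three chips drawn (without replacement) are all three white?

With the first chip removed, 4 white remain out of 12.
P = 4/12 × 3/11 × 2/10 = 24/1320 = 1/55.

1/55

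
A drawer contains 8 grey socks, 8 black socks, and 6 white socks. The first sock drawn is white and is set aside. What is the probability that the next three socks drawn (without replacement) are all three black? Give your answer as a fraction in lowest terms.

After the first draw, 8 of the remaining 21 socks are black.
P = 8/21 × 7/20 × 6/19 = 336/7980 = 4/95.

4/95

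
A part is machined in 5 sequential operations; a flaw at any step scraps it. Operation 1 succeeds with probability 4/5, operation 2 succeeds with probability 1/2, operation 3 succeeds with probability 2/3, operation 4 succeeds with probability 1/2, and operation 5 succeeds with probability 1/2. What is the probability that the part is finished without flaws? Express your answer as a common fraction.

Each stage is reached only if all earlier stages succeed, so
P = 4/5 × 1/2 × 2/3 × 1/2 × 1/2 = 8/120 = 1/15.

1/15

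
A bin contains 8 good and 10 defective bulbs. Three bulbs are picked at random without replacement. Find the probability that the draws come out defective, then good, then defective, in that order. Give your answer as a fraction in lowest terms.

Chain rule:
P = 10/18 × 8/17 × 9/16 = 720/4896 = 5/34.

5/34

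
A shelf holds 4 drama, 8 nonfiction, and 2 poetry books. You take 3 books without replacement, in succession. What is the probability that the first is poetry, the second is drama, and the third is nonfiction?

Multiply the probability of each draw given the previous ones:
P = 2/14 × 4/13 × 8/12 = 64/2184 = 8/273.

8/273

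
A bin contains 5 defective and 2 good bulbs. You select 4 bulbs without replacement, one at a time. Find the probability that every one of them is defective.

1/7

P(every draw is defective) = 5/7 × 4/6 × 3/5 × 2/4 = 120/840 = 1/7.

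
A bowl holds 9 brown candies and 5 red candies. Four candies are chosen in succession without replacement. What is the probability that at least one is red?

125/143

P(no red) = 9/14 × 8/13 × 7/12 × 6/11 = 3024/24024 = 18/143.
P(at least one) = 1 − 18/143 = 125/143.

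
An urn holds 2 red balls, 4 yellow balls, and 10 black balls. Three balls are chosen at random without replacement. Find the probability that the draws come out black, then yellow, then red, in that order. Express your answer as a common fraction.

Chain rule:
P = 10/16 × 4/15 × 2/14 = 80/3360 = 1/42.

1/42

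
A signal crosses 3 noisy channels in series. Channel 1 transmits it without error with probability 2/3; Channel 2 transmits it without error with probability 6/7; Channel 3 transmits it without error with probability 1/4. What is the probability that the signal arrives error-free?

1/7

Multiplying along the chain,
P = 2/3 × 6/7 × 1/4 = 12/84 = 1/7.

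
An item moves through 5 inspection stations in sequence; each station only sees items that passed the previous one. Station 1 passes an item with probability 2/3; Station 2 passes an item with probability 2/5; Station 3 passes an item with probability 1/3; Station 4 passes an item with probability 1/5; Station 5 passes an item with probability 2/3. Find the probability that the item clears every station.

Multiplying along the chain,
P = 2/3 × 2/5 × 1/3 × 1/5 × 2/3 = 8/675.

8/675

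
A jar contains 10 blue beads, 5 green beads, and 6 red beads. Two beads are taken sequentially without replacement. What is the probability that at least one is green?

P(no green) = 16/21 × 15/20 = 240/420 = 4/7.
P(at least one) = 1 − 4/7 = 3/7.

3/7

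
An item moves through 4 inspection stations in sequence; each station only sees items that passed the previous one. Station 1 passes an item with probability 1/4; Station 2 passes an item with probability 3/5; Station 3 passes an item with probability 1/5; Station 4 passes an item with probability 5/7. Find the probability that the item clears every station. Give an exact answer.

The events are sequential, so multiply the conditional probabilities:
P = 1/4 × 3/5 × 1/5 × 5/7 = 15/700 = 3/140.

3/140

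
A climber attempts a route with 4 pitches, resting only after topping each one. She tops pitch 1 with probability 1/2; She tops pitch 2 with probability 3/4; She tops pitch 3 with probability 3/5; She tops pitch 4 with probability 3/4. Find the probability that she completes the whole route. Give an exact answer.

27/160

Each stage is reached only if all earlier stages succeed, so
P = 1/2 × 3/4 × 3/5 × 3/4 = 27/160.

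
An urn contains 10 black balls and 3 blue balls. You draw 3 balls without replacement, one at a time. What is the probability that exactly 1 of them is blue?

One ordering (blue drawn first) has probability 3/13 × 10/12 × 9/11 = 270/1716 = 45/286.
There are C(3,1) = 3 such orderings, each equally likely, so P = 3 × 45/286 = 135/286.

135/286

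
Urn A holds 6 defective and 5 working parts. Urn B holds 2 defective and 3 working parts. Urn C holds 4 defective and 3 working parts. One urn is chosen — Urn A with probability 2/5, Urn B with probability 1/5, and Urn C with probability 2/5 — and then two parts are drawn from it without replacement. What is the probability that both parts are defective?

937/3850

From Urn A: P(both defective) = (6/11)(5/10) = 3/11.
From Urn B: P(both defective) = (2/5)(1/4) = 1/10.
From Urn C: P(both defective) = (4/7)(3/6) = 2/7.
Total probability = (2/5)(3/11) + (1/5)(1/10) + (2/5)(2/7) = 937/3850.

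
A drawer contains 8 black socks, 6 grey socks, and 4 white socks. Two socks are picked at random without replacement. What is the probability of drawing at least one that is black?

12/17

P(no black) = 10/18 × 9/17 = 90/306 = 5/17.
P(at least one) = 1 − 5/17 = 12/17.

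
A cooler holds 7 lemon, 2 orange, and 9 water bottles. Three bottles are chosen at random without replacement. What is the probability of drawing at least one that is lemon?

217/272

P(no lemon) = 11/18 × 10/17 × 9/16 = 990/4896 = 55/272.
P(at least one) = 1 − 55/272 = 217/272.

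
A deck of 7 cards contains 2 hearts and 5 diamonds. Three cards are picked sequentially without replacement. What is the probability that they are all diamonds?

P = 5/7 × 4/6 × 3/5 = 60/210 = 2/7.

2/7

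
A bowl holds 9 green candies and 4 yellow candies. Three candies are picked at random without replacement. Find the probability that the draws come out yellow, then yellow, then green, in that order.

Each draw changes the counts, so multiply the conditional probabilities along the sequence:
P = 4/13 × 3/12 × 9/11 = 108/1716 = 9/143.

9/143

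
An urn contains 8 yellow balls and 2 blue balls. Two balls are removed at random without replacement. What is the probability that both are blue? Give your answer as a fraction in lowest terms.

P = 2/10 × 1/9 = 2/90 = 1/45.

1/45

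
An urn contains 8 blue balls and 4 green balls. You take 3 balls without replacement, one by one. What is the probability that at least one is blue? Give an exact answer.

P(no blue) = 4/12 × 3/11 × 2/10 = 24/1320 = 1/55.
P(at least one) = 1 − 1/55 = 54/55.

54/55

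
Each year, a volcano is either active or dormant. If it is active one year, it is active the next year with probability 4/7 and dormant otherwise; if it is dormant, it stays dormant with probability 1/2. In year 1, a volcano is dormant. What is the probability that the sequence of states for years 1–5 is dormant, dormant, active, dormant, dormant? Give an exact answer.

3/56

Year 1 is given. For each transition, use the conditional probability from the current state:
P(dormant | dormant) = 1/2; P(active | dormant) = 1/2; P(dormant | active) = 3/7; P(dormant | dormant) = 1/2.
P = 1/2 × 1/2 × 3/7 × 1/2 = 3/56.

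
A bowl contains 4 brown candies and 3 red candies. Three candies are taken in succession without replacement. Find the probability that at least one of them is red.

31/35

P(no red) = 4/7 × 3/6 × 2/5 = 24/210 = 4/35.
P(at least one) = 1 − 4/35 = 31/35.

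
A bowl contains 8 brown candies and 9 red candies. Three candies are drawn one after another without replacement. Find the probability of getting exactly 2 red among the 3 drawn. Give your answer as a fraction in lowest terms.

One ordering (red drawn first) has probability 9/17 × 8/16 × 8/15 = 576/4080 = 12/85.
There are C(3,2) = 3 such orderings, each equally likely, so P = 3 × 12/85 = 36/85.

36/85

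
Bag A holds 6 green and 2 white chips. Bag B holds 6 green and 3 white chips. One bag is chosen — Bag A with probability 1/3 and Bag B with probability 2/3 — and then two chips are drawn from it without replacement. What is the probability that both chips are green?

115/252

From Bag A: P(both green) = (6/8)(5/7) = 15/28.
From Bag B: P(both green) = (6/9)(5/8) = 5/12.
Total probability = (1/3)(15/28) + (2/3)(5/12) = 115/252.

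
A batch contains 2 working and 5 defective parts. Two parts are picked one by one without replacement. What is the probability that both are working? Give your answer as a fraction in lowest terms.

1/21

P = 2/7 × 1/6 = 2/42 = 1/21.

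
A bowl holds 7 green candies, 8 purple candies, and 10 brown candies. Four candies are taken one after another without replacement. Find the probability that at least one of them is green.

P(no green) = 18/25 × 17/24 × 16/23 × 15/22 = 73440/303600 = 306/1265.
P(at least one) = 1 − 306/1265 = 959/1265.

959/1265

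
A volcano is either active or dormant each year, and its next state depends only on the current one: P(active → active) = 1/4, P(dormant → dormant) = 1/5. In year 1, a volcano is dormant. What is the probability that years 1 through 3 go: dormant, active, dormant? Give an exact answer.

Year 1 is given. For each transition, use the conditional probability from the current state:
P(active | dormant) = 4/5; P(dormant | active) = 3/4.
P = 4/5 × 3/4 = 12/20 = 3/5.

3/5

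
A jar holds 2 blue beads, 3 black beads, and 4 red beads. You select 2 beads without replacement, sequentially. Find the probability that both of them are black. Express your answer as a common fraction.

P(every draw is black) = 3/9 × 2/8 = 6/72 = 1/12.

1/12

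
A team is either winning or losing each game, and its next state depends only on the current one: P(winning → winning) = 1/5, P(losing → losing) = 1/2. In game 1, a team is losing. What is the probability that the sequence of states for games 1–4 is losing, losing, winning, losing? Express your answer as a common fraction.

Game 1 is given. For each transition, use the conditional probability from the current state:
P(losing | losing) = 1/2; P(winning | losing) = 1/2; P(losing | winning) = 4/5.
P = 1/2 × 1/2 × 4/5 = 4/20 = 1/5.

1/5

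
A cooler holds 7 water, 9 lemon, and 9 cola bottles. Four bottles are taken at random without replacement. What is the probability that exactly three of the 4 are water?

63/1265

One ordering (water drawn first) has probability 7/25 × 6/24 × 5/23 × 18/22 = 3780/303600 = 63/5060.
There are C(4,3) = 4 such orderings, each equally likely, so P = 4 × 63/5060 = 63/1265.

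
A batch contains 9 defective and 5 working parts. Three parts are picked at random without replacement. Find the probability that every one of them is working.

5/182

P = 5/14 × 4/13 × 3/12 = 60/2184 = 5/182.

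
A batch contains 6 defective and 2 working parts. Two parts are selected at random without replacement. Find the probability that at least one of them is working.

13/28

P(no working) = 6/8 × 5/7 = 30/56 = 15/28.
P(at least one) = 1 − 15/28 = 13/28.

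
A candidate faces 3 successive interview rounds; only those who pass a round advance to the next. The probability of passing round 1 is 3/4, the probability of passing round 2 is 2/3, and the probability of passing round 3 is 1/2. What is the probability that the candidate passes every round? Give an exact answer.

1/4

Multiplying along the chain,
P = 3/4 × 2/3 × 1/2 = 6/24 = 1/4.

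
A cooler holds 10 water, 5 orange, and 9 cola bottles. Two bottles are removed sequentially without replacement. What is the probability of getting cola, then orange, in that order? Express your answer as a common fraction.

15/184

Multiply the probability of each draw given the previous ones:
P = 9/24 × 5/23 = 45/552 = 15/184.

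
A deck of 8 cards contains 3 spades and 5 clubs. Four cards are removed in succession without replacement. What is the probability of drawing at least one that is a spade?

13/14

P(no spades) = 5/8 × 4/7 × 3/6 × 2/5 = 120/1680 = 1/14.
P(at least one) = 1 − 1/14 = 13/14.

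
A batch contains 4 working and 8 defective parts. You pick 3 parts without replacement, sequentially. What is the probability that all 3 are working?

1/55

P = 4/12 × 3/11 × 2/10 = 24/1320 = 1/55.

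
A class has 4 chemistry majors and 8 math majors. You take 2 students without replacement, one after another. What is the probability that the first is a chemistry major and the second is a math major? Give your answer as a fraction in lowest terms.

8/33

Multiply the probability of each draw given the previous ones:
P = 4/12 × 8/11 = 32/132 = 8/33.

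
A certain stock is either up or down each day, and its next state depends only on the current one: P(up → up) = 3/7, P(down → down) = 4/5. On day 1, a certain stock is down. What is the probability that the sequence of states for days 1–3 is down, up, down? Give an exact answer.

4/35

Day 1 is given. For each transition, use the conditional probability from the current state:
P(up | down) = 1/5; P(down | up) = 4/7.
P = 1/5 × 4/7 = 4/35.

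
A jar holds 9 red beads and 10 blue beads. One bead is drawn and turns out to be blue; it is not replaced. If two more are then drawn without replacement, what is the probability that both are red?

After the first draw, 9 of the remaining 18 beads are red.
P = 9/18 × 8/17 = 72/306 = 4/17.

4/17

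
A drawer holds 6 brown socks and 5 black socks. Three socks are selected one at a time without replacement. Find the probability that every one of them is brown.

4/33

P(every draw is brown) = 6/11 × 5/10 × 4/9 = 120/990 = 4/33.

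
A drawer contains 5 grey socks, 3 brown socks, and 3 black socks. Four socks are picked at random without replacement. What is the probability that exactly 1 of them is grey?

One ordering (grey drawn first) has probability 5/11 × 6/10 × 5/9 × 4/8 = 600/7920 = 5/66.
There are C(4,1) = 4 such orderings, each equally likely, so P = 4 × 5/66 = 10/33.

10/33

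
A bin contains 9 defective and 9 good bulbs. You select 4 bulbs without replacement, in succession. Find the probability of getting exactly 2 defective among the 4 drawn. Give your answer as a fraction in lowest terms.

One ordering (defective drawn first) has probability 9/18 × 8/17 × 9/16 × 8/15 = 5184/73440 = 6/85.
There are C(4,2) = 6 such orderings, each equally likely, so P = 6 × 6/85 = 36/85.

36/85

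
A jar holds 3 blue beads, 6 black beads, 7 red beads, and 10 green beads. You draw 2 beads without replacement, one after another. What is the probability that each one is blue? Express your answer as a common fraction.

3/325

P = 3/26 × 2/25 = 6/650 = 3/325.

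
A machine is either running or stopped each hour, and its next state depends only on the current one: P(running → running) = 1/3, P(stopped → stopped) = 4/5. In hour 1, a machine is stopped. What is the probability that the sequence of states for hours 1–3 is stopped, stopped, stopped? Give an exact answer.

Hour 1 is given. For each transition, use the conditional probability from the current state:
P(stopped | stopped) = 4/5; P(stopped | stopped) = 4/5.
P = 4/5 × 4/5 = 16/25.

16/25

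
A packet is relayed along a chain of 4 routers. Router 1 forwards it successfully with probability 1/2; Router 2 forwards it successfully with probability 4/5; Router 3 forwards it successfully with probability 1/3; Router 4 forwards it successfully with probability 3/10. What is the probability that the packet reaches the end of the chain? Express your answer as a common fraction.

1/25

Multiplying along the chain,
P = 1/2 × 4/5 × 1/3 × 3/10 = 12/300 = 1/25.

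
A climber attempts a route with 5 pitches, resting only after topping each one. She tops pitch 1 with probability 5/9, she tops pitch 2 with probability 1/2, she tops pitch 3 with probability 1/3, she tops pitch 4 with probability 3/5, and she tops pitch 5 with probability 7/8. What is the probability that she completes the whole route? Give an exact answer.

7/144

The events are sequential, so multiply the conditional probabilities:
P = 5/9 × 1/2 × 1/3 × 3/5 × 7/8 = 105/2160 = 7/144.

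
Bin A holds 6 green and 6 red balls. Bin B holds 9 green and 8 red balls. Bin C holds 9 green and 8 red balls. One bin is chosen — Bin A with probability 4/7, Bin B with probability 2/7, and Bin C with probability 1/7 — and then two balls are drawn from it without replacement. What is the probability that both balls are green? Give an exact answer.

From Bin A: P(both green) = (6/12)(5/11) = 5/22.
From Bin B: P(both green) = (9/17)(8/16) = 9/34.
From Bin C: P(both green) = (9/17)(8/16) = 9/34.
Total probability = (4/7)(5/22) + (2/7)(9/34) + (1/7)(9/34) = 91/374.

91/374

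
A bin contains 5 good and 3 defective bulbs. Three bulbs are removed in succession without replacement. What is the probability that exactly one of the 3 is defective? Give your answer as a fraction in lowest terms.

15/28

One ordering (defective drawn first) has probability 3/8 × 5/7 × 4/6 = 60/336 = 5/28.
There are C(3,1) = 3 such orderings, each equally likely, so P = 3 × 5/28 = 15/28.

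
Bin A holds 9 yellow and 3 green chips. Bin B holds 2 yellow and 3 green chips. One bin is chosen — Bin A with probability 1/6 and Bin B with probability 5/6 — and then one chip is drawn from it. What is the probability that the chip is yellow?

11/24

From Bin A: P(yellow) = 9/12.
From Bin B: P(yellow) = 2/5.
Total probability = (1/6)(9/12) + (5/6)(2/5) = 11/24.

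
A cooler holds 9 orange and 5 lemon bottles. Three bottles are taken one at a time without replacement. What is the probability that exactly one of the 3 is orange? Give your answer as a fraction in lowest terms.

One ordering (orange drawn first) has probability 9/14 × 5/13 × 4/12 = 180/2184 = 15/182.
There are C(3,1) = 3 such orderings, each equally likely, so P = 3 × 15/182 = 45/182.

45/182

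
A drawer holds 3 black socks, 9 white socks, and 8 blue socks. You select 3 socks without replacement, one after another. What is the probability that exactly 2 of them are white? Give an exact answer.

33/95

One ordering (white drawn first) has probability 9/20 × 8/19 × 11/18 = 792/6840 = 11/95.
There are C(3,2) = 3 such orderings, each equally likely, so P = 3 × 11/95 = 33/95.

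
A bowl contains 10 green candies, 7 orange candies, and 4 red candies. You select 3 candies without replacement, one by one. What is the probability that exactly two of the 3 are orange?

21/95

One ordering (orange drawn first) has probability 7/21 × 6/20 × 14/19 = 588/7980 = 7/95.
There are C(3,2) = 3 such orderings, each equally likely, so P = 3 × 7/95 = 21/95.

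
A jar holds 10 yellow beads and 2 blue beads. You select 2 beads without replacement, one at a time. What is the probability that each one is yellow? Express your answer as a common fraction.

15/22

P = 10/12 × 9/11 = 90/132 = 15/22.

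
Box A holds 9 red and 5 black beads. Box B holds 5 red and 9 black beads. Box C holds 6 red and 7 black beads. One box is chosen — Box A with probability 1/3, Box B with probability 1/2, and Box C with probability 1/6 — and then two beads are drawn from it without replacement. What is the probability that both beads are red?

From Box A: P(both red) = (9/14)(8/13) = 36/91.
From Box B: P(both red) = (5/14)(4/13) = 10/91.
From Box C: P(both red) = (6/13)(5/12) = 5/26.
Total probability = (1/3)(36/91) + (1/2)(10/91) + (1/6)(5/26) = 239/1092.

239/1092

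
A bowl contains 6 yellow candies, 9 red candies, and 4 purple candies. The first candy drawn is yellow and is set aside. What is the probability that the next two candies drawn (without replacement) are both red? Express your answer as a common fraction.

4/17

With the first candy removed, 9 red remain out of 18.
P = 9/18 × 8/17 = 72/306 = 4/17.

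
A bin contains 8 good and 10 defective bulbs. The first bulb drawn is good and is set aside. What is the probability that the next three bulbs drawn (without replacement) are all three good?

With the first bulb removed, 7 good remain out of 17.
P = 7/17 × 6/16 × 5/15 = 210/4080 = 7/136.

7/136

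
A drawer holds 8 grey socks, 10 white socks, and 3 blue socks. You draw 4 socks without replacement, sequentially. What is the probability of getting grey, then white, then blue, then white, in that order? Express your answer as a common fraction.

Chain rule:
P = 8/21 × 10/20 × 3/19 × 9/18 = 2160/143640 = 2/133.

2/133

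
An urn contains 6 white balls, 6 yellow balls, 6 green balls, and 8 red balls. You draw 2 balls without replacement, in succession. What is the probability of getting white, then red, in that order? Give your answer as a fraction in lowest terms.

Each draw changes the counts, so multiply the conditional probabilities along the sequence:
P = 6/26 × 8/25 = 48/650 = 24/325.

24/325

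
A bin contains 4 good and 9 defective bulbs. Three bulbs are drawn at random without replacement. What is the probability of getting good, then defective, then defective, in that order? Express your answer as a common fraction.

24/143

Multiply the probability of each draw given the previous ones:
P = 4/13 × 9/12 × 8/11 = 288/1716 = 24/143.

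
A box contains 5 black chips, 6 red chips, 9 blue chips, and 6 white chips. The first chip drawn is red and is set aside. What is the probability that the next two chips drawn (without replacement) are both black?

1/30

After the first draw, 5 of the remaining 25 chips are black.
P = 5/25 × 4/24 = 20/600 = 1/30.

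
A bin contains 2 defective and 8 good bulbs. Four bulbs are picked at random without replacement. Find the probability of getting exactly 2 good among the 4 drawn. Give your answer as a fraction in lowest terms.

2/15

One ordering (good drawn first) has probability 8/10 × 7/9 × 2/8 × 1/7 = 112/5040 = 1/45.
There are C(4,2) = 6 such orderings, each equally likely, so P = 6 × 1/45 = 2/15.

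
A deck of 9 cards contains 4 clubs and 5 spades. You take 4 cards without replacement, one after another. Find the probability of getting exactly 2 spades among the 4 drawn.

One ordering (spades drawn first) has probability 5/9 × 4/8 × 4/7 × 3/6 = 240/3024 = 5/63.
There are C(4,2) = 6 such orderings, each equally likely, so P = 6 × 5/63 = 10/21.

10/21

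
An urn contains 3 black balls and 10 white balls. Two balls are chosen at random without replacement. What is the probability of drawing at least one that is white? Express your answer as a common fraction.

P(no white) = 3/13 × 2/12 = 6/156 = 1/26.
P(at least one) = 1 − 1/26 = 25/26.

25/26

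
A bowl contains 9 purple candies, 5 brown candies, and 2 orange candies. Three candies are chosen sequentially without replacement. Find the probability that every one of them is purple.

P(all purple) = 9/16 × 8/15 × 7/14 = 504/3360 = 3/20.

3/20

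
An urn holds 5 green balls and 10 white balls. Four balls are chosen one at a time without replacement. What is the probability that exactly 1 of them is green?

40/91

One ordering (green drawn first) has probability 5/15 × 10/14 × 9/13 × 8/12 = 3600/32760 = 10/91.
There are C(4,1) = 4 such orderings, each equally likely, so P = 4 × 10/91 = 40/91.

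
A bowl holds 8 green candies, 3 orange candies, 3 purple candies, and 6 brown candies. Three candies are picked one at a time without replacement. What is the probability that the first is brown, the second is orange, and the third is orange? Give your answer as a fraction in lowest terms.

1/190

Multiply the probability of each draw given the previous ones:
P = 6/20 × 3/19 × 2/18 = 36/6840 = 1/190.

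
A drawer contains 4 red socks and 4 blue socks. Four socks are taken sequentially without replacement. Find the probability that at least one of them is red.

69/70

P(no red) = 4/8 × 3/7 × 2/6 × 1/5 = 24/1680 = 1/70.
P(at least one) = 1 − 1/70 = 69/70.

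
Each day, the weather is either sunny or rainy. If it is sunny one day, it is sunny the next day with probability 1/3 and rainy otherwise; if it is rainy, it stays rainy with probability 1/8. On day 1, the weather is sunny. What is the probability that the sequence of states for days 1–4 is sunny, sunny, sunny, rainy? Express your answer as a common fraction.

2/27

Day 1 is given. For each transition, use the conditional probability from the current state:
P(sunny | sunny) = 1/3; P(sunny | sunny) = 1/3; P(rainy | sunny) = 2/3.
P = 1/3 × 1/3 × 2/3 = 2/27.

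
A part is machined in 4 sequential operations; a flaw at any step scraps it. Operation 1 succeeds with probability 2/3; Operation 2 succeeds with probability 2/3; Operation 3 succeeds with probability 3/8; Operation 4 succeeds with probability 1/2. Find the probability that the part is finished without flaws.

The events are sequential, so multiply the conditional probabilities:
P = 2/3 × 2/3 × 3/8 × 1/2 = 12/144 = 1/12.

1/12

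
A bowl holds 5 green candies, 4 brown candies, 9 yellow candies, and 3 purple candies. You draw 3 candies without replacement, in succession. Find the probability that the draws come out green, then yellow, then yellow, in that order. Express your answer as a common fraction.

Each draw changes the counts, so multiply the conditional probabilities along the sequence:
P = 5/21 × 9/20 × 8/19 = 360/7980 = 6/133.

6/133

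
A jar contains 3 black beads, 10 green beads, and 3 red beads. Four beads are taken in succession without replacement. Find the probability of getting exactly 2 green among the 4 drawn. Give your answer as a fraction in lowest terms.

135/364

One ordering (green drawn first) has probability 10/16 × 9/15 × 6/14 × 5/13 = 2700/43680 = 45/728.
There are C(4,2) = 6 such orderings, each equally likely, so P = 6 × 45/728 = 135/364.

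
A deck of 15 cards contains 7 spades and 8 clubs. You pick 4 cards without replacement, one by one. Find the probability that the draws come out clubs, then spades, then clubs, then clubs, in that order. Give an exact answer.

14/195

Each draw changes the counts, so multiply the conditional probabilities along the sequence:
P = 8/15 × 7/14 × 7/13 × 6/12 = 2352/32760 = 14/195.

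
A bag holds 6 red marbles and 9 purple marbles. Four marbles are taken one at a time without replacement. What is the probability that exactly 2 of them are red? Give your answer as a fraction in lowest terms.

One ordering (red drawn first) has probability 6/15 × 5/14 × 9/13 × 8/12 = 2160/32760 = 6/91.
There are C(4,2) = 6 such orderings, each equally likely, so P = 6 × 6/91 = 36/91.

36/91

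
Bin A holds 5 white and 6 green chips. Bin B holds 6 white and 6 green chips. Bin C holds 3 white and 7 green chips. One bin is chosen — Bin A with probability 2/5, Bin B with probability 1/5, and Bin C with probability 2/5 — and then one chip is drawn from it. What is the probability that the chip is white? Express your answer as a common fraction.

From Bin A: P(white) = 5/11.
From Bin B: P(white) = 6/12.
From Bin C: P(white) = 3/10.
Total probability = (2/5)(5/11) + (1/5)(6/12) + (2/5)(3/10) = 221/550.

221/550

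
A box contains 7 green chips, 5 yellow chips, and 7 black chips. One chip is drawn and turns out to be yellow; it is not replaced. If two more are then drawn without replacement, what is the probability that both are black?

7/51

After the first draw, 7 of the remaining 18 chips are black.
P = 7/18 × 6/17 = 42/306 = 7/51.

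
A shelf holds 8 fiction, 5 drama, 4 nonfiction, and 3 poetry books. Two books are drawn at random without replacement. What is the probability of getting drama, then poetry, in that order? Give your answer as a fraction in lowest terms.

Chain rule:
P = 5/20 × 3/19 = 15/380 = 3/76.

3/76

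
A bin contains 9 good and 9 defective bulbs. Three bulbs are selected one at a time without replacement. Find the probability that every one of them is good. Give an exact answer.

7/68

P = 9/18 × 8/17 × 7/16 = 504/4896 = 7/68.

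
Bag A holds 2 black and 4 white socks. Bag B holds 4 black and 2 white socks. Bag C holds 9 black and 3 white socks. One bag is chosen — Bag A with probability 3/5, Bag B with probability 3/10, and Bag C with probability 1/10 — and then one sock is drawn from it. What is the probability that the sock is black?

19/40

From Bag A: P(black) = 2/6.
From Bag B: P(black) = 4/6.
From Bag C: P(black) = 9/12.
Total probability = (3/5)(2/6) + (3/10)(4/6) + (1/10)(9/12) = 19/40.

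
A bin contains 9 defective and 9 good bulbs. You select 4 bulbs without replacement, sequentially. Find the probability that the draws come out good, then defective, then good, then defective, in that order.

6/85

Multiply the probability of each draw given the previous ones:
P = 9/18 × 9/17 × 8/16 × 8/15 = 5184/73440 = 6/85.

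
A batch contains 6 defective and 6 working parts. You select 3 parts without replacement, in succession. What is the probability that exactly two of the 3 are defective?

9/22

One ordering (defective drawn first) has probability 6/12 × 5/11 × 6/10 = 180/1320 = 3/22.
There are C(3,2) = 3 such orderings, each equally likely, so P = 3 × 3/22 = 9/22.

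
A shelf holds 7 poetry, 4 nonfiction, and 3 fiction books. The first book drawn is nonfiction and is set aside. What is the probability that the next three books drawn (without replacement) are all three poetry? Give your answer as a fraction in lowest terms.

35/286

With the first book removed, 7 poetry remain out of 13.
P = 7/13 × 6/12 × 5/11 = 210/1716 = 35/286.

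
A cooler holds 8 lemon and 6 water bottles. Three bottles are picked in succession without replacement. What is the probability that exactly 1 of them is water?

6/13

One ordering (water drawn first) has probability 6/14 × 8/13 × 7/12 = 336/2184 = 2/13.
There are C(3,1) = 3 such orderings, each equally likely, so P = 3 × 2/13 = 6/13.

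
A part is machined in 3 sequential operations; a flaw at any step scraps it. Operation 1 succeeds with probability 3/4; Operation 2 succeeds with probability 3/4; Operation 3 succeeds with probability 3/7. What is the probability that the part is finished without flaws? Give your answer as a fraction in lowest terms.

27/112

The events are sequential, so multiply the conditional probabilities:
P = 3/4 × 3/4 × 3/7 = 27/112.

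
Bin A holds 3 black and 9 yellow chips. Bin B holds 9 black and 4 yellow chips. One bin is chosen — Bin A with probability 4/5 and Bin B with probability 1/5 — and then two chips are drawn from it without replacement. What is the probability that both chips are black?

92/715

From Bin A: P(both black) = (3/12)(2/11) = 1/22.
From Bin B: P(both black) = (9/13)(8/12) = 6/13.
Total probability = (4/5)(1/22) + (1/5)(6/13) = 92/715.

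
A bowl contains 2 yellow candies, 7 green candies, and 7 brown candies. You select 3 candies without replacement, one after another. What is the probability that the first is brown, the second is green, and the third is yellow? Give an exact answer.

Chain rule:
P = 7/16 × 7/15 × 2/14 = 98/3360 = 7/240.

7/240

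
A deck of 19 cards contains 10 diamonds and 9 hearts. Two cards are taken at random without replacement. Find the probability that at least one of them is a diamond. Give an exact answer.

15/19

P(no diamonds) = 9/19 × 8/18 = 72/342 = 4/19.
P(at least one) = 1 − 4/19 = 15/19.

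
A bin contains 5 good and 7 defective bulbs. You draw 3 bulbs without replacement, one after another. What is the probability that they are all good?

P(every draw is good) = 5/12 × 4/11 × 3/10 = 60/1320 = 1/22.

1/22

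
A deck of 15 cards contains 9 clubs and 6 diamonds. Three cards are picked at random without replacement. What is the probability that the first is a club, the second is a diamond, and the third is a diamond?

Multiply the probability of each draw given the previous ones:
P = 9/15 × 6/14 × 5/13 = 270/2730 = 9/91.

9/91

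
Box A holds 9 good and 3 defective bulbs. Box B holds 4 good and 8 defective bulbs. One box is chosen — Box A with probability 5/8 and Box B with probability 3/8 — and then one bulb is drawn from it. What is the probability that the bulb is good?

19/32

From Box A: P(good) = 9/12.
From Box B: P(good) = 4/12.
Total probability = (5/8)(9/12) + (3/8)(4/12) = 19/32.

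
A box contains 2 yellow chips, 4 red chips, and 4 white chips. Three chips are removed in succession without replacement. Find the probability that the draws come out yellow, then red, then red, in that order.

Chain rule:
P = 2/10 × 4/9 × 3/8 = 24/720 = 1/30.

1/30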